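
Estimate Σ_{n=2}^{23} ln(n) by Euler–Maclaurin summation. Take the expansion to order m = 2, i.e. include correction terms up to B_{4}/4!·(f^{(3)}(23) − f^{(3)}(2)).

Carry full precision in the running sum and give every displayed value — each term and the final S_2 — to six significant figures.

The integral term ∫_2^23 ln(x) dx = 49.7301.
Endpoint term: (f(2) + f(23))/2 = (0.693147 + 3.13549)/2 = 1.91432.
Running total after boundary: 51.6444.
k=1: B_{2}/(2)! × [f^{(1)}(23) − f^{(1)}(2)] = 1/12 × (0.0434783 − 0.500000) = -0.0380435.
After k=1: 51.6063.
k=2: B_{4}/(4)! × [f^{(3)}(23) − f^{(3)}(2)] = −1/720 × (0.000164379 − 0.250000) = 0.000346994.

S_2 ≈ 51.6067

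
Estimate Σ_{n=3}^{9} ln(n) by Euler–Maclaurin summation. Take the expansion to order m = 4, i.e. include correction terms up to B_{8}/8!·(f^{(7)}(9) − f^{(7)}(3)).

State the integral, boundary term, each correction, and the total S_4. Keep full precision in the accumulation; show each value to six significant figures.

S_4 ≈ 12.1087

Integral: ∫_3^9 ln(x) dx = 10.4792.
Boundary: ½(f(3) + f(9)) = ½(1.09861 + 2.19722) = 1.64792.
So far: 12.1271.
Correction k=1: B_{2}/2! · (f^{(1)}(9) − f^{(1)}(3)) = 1/12 · (0.111111 − 0.333333) = -0.0185185.
Partial sum through k=1: 12.1086.
Correction k=2: B_{4}/4! · (f^{(3)}(9) − f^{(3)}(3)) = −1/720 · (0.00274348 − 0.0740741) = 9.90703e-05.
Partial sum through k=2: 12.1087.
Correction k=3: B_{6}/6! · (f^{(5)}(9) − f^{(5)}(3)) = 1/30240 · (0.000406442 − 0.0987654) = -3.25261e-06.
Partial sum through k=3: 12.1087.
Correction k=4: B_{8}/8! · (f^{(7)}(9) − f^{(7)}(3)) = −1/1209600 · (0.000150534 − 0.329218) = 2.72047e-07.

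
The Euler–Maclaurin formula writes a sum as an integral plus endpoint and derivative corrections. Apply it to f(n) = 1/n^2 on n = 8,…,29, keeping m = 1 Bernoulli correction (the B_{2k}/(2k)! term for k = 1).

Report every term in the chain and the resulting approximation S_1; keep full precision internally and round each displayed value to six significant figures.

S_1 ≈ 0.0992430

The integral term ∫_8^29 1/x^2 dx = 0.0905172.
½[f(8) + f(29)] = ½[0.0156250 + 0.00118906] = 0.00840703.
Running total after boundary: 0.0989243.
Correction k=1: B_{2}/2! · (f^{(1)}(29) − f^{(1)}(8)) = 1/12 · (-8.20042e-05 − (-0.00390625)) = 0.000318687.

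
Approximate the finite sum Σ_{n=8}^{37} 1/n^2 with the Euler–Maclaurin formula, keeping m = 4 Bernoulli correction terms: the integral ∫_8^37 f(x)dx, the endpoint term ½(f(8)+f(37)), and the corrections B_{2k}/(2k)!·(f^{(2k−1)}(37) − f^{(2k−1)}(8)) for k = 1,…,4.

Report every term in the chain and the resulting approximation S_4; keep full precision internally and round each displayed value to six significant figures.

The integral term ∫_8^37 1/x^2 dx = 0.0979730.
½[f(8) + f(37)] = ½[0.0156250 + 0.000730460] = 0.00817773.
Integral + boundary = 0.106151.
Correction k=1: B_{2}/2! · (f^{(1)}(37) − f^{(1)}(8)) = 1/12 · (-3.94843e-05 − (-0.00390625)) = 0.000322230.
After k=1: 0.106473.
Correction k=2: B_{4}/4! · (f^{(3)}(37) − f^{(3)}(8)) = −1/720 · (-3.46101e-07 − (-0.000732422)) = -1.01677e-06.
After k=2: 0.106472.
Correction k=3: B_{6}/6! · (f^{(5)}(37) − f^{(5)}(8)) = 1/30240 · (-7.58439e-09 − (-0.000343323)) = 1.13530e-08.
After k=3: 0.106472.
Correction k=4: B_{8}/8! · (f^{(7)}(37) − f^{(7)}(8)) = −1/1209600 · (-3.10245e-10 − (-0.000300407)) = -2.48352e-10.

S_4 ≈ 0.106472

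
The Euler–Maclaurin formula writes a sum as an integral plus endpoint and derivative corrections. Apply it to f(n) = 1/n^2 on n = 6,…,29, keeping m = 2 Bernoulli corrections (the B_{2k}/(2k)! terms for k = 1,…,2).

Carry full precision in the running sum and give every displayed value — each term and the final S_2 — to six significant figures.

∫_6^29 1/x^2 dx evaluates to 0.132184.
Endpoint term: (f(6) + f(29))/2 = (0.0277778 + 0.00118906)/2 = 0.0144834.
Integral + boundary = 0.146667.
Correction k=1: B_{2}/2! · (f^{(1)}(29) − f^{(1)}(6)) = 1/12 · (-8.20042e-05 − (-0.00925926)) = 0.000764771.
Partial sum through k=1: 0.147432.
Correction k=2: B_{4}/4! · (f^{(3)}(29) − f^{(3)}(6)) = −1/720 · (-1.17010e-06 − (-0.00308642)) = -4.28507e-06.

S_2 ≈ 0.147428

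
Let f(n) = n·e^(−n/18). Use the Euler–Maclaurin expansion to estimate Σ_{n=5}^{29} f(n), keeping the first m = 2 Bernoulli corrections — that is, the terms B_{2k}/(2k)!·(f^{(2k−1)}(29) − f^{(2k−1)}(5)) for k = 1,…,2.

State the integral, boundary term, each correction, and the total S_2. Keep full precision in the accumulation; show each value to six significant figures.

S_2 ≈ 149.406

Integral: ∫_5^29 x·e^(−x/18) dx = 144.673.
Boundary: ½(f(5) + f(29)) = ½(3.78733 + 5.79030) = 4.78881.
Integral + boundary = 149.462.
k=1: B_{2}/(2)! × [f^{(1)}(29) − f^{(1)}(5)] = 1/12 × (-0.122018 − 0.547058) = -0.0557563.
Running total after k=1: 149.406.
k=2: B_{4}/(4)! × [f^{(3)}(29) − f^{(3)}(5)] = −1/720 × (0.000855906 − 0.00636416) = 7.65036e-06.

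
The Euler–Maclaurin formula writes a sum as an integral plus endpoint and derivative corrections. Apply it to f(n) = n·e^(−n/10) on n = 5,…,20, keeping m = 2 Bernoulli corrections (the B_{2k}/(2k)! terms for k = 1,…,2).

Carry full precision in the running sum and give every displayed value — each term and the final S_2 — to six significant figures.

The integral term ∫_5^20 x·e^(−x/10) dx = 50.3790.
Endpoint term: (f(5) + f(20))/2 = (3.03265 + 2.70671)/2 = 2.86968.
So far: 53.2487.
Order-1 term: 1/12 · (-0.135335 − 0.303265) = -0.0365501.
Running total after k=1: 53.2121.
Order-2 term: −1/720 · (0.00135335 − 0.0151633) = 1.91804e-05.

S_2 ≈ 53.2122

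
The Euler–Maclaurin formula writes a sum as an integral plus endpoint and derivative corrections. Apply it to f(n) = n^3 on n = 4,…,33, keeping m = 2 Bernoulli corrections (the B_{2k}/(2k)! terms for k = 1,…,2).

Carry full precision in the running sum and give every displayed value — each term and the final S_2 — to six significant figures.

∫_4^33 x^3 dx evaluates to 296416.
Boundary: ½(f(4) + f(33)) = ½(64.0000 + 35937.0) = 18000.5.
Running total after boundary: 314417.
Order-1 term: 1/12 · (3267.00 − 48.0000) = 268.250.
After k=1: 314685.
Order-2 term: −1/720 · (6.00000 − 6.00000) = 0.00000.

S_2 ≈ 314685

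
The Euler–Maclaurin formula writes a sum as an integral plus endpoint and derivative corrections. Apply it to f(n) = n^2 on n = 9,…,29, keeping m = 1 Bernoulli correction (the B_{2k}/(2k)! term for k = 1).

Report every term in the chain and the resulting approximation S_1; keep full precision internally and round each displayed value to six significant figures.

Integral: ∫_9^29 x^2 dx = 7886.67.
½[f(9) + f(29)] = ½[81.0000 + 841.000] = 461.000.
Running total after boundary: 8347.67.
Order-1 term: 1/12 · (58.0000 − 18.0000) = 3.33333.

S_1 ≈ 8351.00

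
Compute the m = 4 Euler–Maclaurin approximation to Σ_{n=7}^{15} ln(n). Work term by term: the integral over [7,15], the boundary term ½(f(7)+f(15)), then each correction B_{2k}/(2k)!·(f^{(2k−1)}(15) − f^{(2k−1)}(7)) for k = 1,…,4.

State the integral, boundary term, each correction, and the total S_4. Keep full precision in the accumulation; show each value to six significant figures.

S_4 ≈ 21.3200

The integral term ∫_7^15 ln(x) dx = 18.9994.
½[f(7) + f(15)] = ½[1.94591 + 2.70805] = 2.32698.
Integral + boundary = 21.3264.
k=1: B_{2}/(2)! × [f^{(1)}(15) − f^{(1)}(7)] = 1/12 × (0.0666667 − 0.142857) = -0.00634921.
After k=1: 21.3200.
k=2: B_{4}/(4)! × [f^{(3)}(15) − f^{(3)}(7)] = −1/720 × (0.000592593 − 0.00583090) = 7.27543e-06.
After k=2: 21.3200.
k=3: B_{6}/(6)! × [f^{(5)}(15) − f^{(5)}(7)] = 1/30240 × (3.16049e-05 − 0.00142798) = -4.61763e-08.
After k=3: 21.3200.
k=4: B_{8}/(8)! × [f^{(7)}(15) − f^{(7)}(7)] = −1/1209600 × (4.21399e-06 − 0.000874271) = 7.19293e-10.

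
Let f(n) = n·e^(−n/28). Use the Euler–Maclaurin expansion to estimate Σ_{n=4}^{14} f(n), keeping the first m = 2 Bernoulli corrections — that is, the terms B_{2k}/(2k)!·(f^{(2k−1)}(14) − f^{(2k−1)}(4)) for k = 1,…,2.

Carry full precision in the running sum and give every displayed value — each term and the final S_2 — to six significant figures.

∫_4^14 x·e^(−x/28) dx evaluates to 63.4425.
½[f(4) + f(14)] = ½[3.46751 + 8.49143] = 5.97947.
Running total after boundary: 69.4220.
Order-1 term: 1/12 · (0.303265 − 0.743038) = -0.0366477.
Running total after k=1: 69.3854.
Order-2 term: −1/720 · (0.00193409 − 0.00315918) = 1.70151e-06.

S_2 ≈ 69.3854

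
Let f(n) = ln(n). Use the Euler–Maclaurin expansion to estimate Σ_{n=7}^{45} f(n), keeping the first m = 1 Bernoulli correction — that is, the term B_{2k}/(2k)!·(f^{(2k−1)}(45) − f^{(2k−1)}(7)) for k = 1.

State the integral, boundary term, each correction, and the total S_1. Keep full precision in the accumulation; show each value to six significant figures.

S_1 ≈ 122.545

Integral: ∫_7^45 ln(x) dx = 119.678.
Endpoint term: (f(7) + f(45))/2 = (1.94591 + 3.80666)/2 = 2.87629.
Running total after boundary: 122.555.
Order-1 term: 1/12 · (0.0222222 − 0.142857) = -0.0100529.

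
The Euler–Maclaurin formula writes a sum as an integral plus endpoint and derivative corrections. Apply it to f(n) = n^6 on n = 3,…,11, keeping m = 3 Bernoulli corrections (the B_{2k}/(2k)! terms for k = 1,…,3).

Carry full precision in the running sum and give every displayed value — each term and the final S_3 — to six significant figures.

S_3 ≈ 3.74990e+06

Integral: ∫_3^11 x^6 dx = 2.78357e+06.
½[f(3) + f(11)] = ½[729.000 + 1.77156e+06] = 886145.
So far: 3.66971e+06.
Order-1 term: 1/12 · (966306 − 1458.00) = 80404.0.
Partial sum through k=1: 3.75012e+06.
Order-2 term: −1/720 · (159720 − 3240.00) = -217.333.
Partial sum through k=2: 3.74990e+06.
Order-3 term: 1/30240 · (7920.00 − 2160.00) = 0.190476.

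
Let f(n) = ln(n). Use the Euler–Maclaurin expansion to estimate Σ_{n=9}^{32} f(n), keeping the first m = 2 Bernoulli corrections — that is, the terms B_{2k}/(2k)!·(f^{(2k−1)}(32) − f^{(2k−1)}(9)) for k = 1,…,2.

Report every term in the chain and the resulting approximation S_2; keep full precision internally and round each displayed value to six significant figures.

Integral: ∫_9^32 ln(x) dx = 68.1285.
½[f(9) + f(32)] = ½[2.19722 + 3.46574] = 2.83148.
Running total after boundary: 70.9600.
Order-1 term: 1/12 · (0.0312500 − 0.111111) = -0.00665509.
Partial sum through k=1: 70.9534.
Order-2 term: −1/720 · (6.10352e-05 − 0.00274348) = 3.72562e-06.

S_2 ≈ 70.9534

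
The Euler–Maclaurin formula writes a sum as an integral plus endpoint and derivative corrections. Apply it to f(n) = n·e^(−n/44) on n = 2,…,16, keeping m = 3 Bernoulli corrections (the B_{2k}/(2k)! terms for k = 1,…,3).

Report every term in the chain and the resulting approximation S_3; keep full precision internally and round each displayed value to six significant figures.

Integral: ∫_2^16 x·e^(−x/44) dx = 98.8796.
Endpoint term: (f(2) + f(16))/2 = (1.91113 + 11.1223)/2 = 6.51671.
Integral + boundary = 105.396.
k=1: B_{2}/(2)! × [f^{(1)}(16) − f^{(1)}(2)] = 1/12 × (0.442364 − 0.912128) = -0.0391470.
Running total after k=1: 105.357.
k=2: B_{4}/(4)! × [f^{(3)}(16) − f^{(3)}(2)] = −1/720 × (0.000946618 − 0.00145829) = 7.10659e-07.
Running total after k=2: 105.357.
k=3: B_{6}/(6)! × [f^{(5)}(16) − f^{(5)}(2)] = 1/30240 × (8.59887e-07 − 1.26314e-06) = -1.33352e-11.

S_3 ≈ 105.357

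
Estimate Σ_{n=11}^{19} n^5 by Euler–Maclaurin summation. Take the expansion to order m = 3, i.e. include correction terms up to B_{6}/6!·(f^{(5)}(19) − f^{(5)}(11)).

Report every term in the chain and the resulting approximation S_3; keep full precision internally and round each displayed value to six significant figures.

S_3 ≈ 8.91248e+06

Integral: ∫_11^19 x^5 dx = 7.54572e+06.
Boundary: ½(f(11) + f(19)) = ½(161051 + 2.47610e+06) = 1.31858e+06.
Running total after boundary: 8.86430e+06.
k=1: B_{2}/(2)! × [f^{(1)}(19) − f^{(1)}(11)] = 1/12 × (651605 − 73205.0) = 48200.0.
Running total after k=1: 8.91250e+06.
k=2: B_{4}/(4)! × [f^{(3)}(19) − f^{(3)}(11)] = −1/720 × (21660.0 − 7260.00) = -20.0000.
Running total after k=2: 8.91248e+06.
k=3: B_{6}/(6)! × [f^{(5)}(19) − f^{(5)}(11)] = 1/30240 × (120.000 − 120.000) = 0.00000.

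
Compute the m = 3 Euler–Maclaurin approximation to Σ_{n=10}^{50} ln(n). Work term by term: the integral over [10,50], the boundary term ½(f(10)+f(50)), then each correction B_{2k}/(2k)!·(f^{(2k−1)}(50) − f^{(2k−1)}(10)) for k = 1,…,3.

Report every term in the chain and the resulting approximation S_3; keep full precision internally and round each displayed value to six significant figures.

S_3 ≈ 135.676

Integral: ∫_10^50 ln(x) dx = 132.575.
½[f(10) + f(50)] = ½[2.30259 + 3.91202] = 3.10730.
Integral + boundary = 135.683.
Order-1 term: 1/12 · (0.0200000 − 0.100000) = -0.00666667.
Partial sum through k=1: 135.676.
Order-2 term: −1/720 · (1.60000e-05 − 0.00200000) = 2.75556e-06.
Partial sum through k=2: 135.676.
Order-3 term: 1/30240 · (7.68000e-08 − 0.000240000) = -7.93397e-09.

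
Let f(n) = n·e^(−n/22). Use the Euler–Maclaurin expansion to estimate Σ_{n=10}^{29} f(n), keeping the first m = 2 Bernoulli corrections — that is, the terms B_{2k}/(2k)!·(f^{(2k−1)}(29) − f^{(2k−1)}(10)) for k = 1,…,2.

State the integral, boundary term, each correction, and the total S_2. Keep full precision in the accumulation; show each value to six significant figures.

S_2 ≈ 153.601

Integral: ∫_10^29 x·e^(−x/22) dx = 146.583.
½[f(10) + f(29)] = ½[6.34736 + 7.76102] = 7.05419.
So far: 153.637.
Correction k=1: B_{2}/2! · (f^{(1)}(29) − f^{(1)}(10)) = 1/12 · (-0.0851523 − 0.346220) = -0.0359477.
Running total after k=1: 153.601.
Correction k=2: B_{4}/4! · (f^{(3)}(29) − f^{(3)}(10)) = −1/720 · (0.000929939 − 0.00333821) = 3.34482e-06.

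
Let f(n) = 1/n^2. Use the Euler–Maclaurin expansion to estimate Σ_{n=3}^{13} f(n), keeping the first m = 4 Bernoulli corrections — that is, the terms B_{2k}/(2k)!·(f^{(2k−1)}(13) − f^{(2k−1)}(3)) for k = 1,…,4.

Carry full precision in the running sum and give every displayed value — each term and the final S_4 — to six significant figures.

∫_3^13 1/x^2 dx evaluates to 0.256410.
Boundary: ½(f(3) + f(13)) = ½(0.111111 + 0.00591716) = 0.0585141.
Running total after boundary: 0.314924.
k=1: B_{2}/(2)! × [f^{(1)}(13) − f^{(1)}(3)] = 1/12 × (-0.000910332 − (-0.0740741)) = 0.00609698.
After k=1: 0.321021.
k=2: B_{4}/(4)! × [f^{(3)}(13) − f^{(3)}(3)] = −1/720 × (-6.46390e-05 − (-0.0987654)) = -0.000137084.
After k=2: 0.320884.
k=3: B_{6}/(6)! × [f^{(5)}(13) − f^{(5)}(3)] = 1/30240 × (-1.14744e-05 − (-0.329218)) = 1.08865e-05.
After k=3: 0.320895.
k=4: B_{8}/(8)! × [f^{(7)}(13) − f^{(7)}(3)] = −1/1209600 × (-3.80216e-06 − (-2.04847)) = -1.69351e-06.

S_4 ≈ 0.320893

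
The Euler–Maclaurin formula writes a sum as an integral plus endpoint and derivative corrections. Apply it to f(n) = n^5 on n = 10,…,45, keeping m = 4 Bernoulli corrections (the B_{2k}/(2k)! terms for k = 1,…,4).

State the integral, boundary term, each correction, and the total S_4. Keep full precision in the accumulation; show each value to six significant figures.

The integral term ∫_10^45 x^5 dx = 1.38379e+09.
Boundary: ½(f(10) + f(45)) = ½(100000 + 1.84528e+08) = 9.23141e+07.
So far: 1.47611e+09.
Order-1 term: 1/12 · (2.05031e+07 − 50000.0) = 1.70443e+06.
Running total after k=1: 1.47781e+09.
Order-2 term: −1/720 · (121500 − 6000.00) = -160.417.
Running total after k=2: 1.47781e+09.
Order-3 term: 1/30240 · (120.000 − 120.000) = 0.00000.
Running total after k=3: 1.47781e+09.
Order-4 term: −1/1209600 · (0.00000 − 0.00000) = 0.00000.

S_4 ≈ 1.47781e+09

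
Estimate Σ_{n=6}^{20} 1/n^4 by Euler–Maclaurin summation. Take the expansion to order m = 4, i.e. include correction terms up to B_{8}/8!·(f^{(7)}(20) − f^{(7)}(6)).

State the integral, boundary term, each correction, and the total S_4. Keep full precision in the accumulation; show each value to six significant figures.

S_4 ≈ 0.00193266

∫_6^20 1/x^4 dx evaluates to 0.00150154.
½[f(6) + f(20)] = ½[0.000771605 + 6.25000e-06] = 0.000388927.
So far: 0.00189047.
k=1: B_{2}/(2)! × [f^{(1)}(20) − f^{(1)}(6)] = 1/12 × (-1.25000e-06 − (-0.000514403)) = 4.27628e-05.
Running total after k=1: 0.00193323.
k=2: B_{4}/(4)! × [f^{(3)}(20) − f^{(3)}(6)] = −1/720 × (-9.37500e-08 − (-0.000428669)) = -5.95244e-07.
Running total after k=2: 0.00193264.
k=3: B_{6}/(6)! × [f^{(5)}(20) − f^{(5)}(6)] = 1/30240 × (-1.31250e-08 − (-0.000666819)) = 2.20505e-08.
Running total after k=3: 0.00193266.
k=4: B_{8}/(8)! × [f^{(7)}(20) − f^{(7)}(6)] = −1/1209600 × (-2.95313e-09 − (-0.00166705)) = -1.37818e-09.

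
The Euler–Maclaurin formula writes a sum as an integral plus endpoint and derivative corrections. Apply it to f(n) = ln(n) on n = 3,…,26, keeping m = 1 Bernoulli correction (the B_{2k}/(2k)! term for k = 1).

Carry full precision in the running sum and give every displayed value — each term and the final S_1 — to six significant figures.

S_1 ≈ 60.5685

The integral term ∫_3^26 ln(x) dx = 58.4147.
½[f(3) + f(26)] = ½[1.09861 + 3.25810] = 2.17835.
So far: 60.5930.
Correction k=1: B_{2}/2! · (f^{(1)}(26) − f^{(1)}(3)) = 1/12 · (0.0384615 − 0.333333) = -0.0245726.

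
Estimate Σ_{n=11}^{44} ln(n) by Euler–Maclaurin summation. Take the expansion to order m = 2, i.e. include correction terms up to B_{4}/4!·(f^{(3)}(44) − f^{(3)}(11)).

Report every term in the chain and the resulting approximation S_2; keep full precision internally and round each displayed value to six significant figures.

∫_11^44 ln(x) dx evaluates to 107.127.
½[f(11) + f(44)] = ½[2.39790 + 3.78419] = 3.09104.
So far: 110.219.
Correction k=1: B_{2}/2! · (f^{(1)}(44) − f^{(1)}(11)) = 1/12 · (0.0227273 − 0.0909091) = -0.00568182.
Running total after k=1: 110.213.
Correction k=2: B_{4}/4! · (f^{(3)}(44) − f^{(3)}(11)) = −1/720 · (2.34786e-05 − 0.00150263) = 2.05438e-06.

S_2 ≈ 110.213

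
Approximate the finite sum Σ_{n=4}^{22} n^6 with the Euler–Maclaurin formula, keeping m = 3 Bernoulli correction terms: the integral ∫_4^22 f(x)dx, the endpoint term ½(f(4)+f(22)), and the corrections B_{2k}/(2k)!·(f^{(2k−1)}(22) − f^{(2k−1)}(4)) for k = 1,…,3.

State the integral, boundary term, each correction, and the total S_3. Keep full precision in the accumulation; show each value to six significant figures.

∫_4^22 x^6 dx evaluates to 3.56335e+08.
½[f(4) + f(22)] = ½[4096.00 + 1.13380e+08] = 5.66920e+07.
Integral + boundary = 4.13027e+08.
k=1: B_{2}/(2)! × [f^{(1)}(22) − f^{(1)}(4)] = 1/12 × (3.09218e+07 − 6144.00) = 2.57630e+06.
Running total after k=1: 4.15603e+08.
k=2: B_{4}/(4)! × [f^{(3)}(22) − f^{(3)}(4)] = −1/720 × (1.27776e+06 − 7680.00) = -1764.00.
Running total after k=2: 4.15601e+08.
k=3: B_{6}/(6)! × [f^{(5)}(22) − f^{(5)}(4)] = 1/30240 × (15840.0 − 2880.00) = 0.428571.

S_3 ≈ 4.15601e+08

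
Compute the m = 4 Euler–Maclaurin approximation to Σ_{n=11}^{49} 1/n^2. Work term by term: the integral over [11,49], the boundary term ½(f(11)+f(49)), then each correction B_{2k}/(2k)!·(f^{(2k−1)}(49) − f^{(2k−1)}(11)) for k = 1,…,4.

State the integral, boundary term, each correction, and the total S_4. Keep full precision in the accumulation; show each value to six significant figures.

∫_11^49 1/x^2 dx evaluates to 0.0705009.
Endpoint term: (f(11) + f(49))/2 = (0.00826446 + 0.000416493)/2 = 0.00434048.
So far: 0.0748414.
Correction k=1: B_{2}/2! · (f^{(1)}(49) − f^{(1)}(11)) = 1/12 · (-1.69997e-05 − (-0.00150263)) = 0.000123802.
Running total after k=1: 0.0749652.
Correction k=2: B_{4}/4! · (f^{(3)}(49) − f^{(3)}(11)) = −1/720 · (-8.49632e-08 − (-0.000149021)) = -2.06856e-07.
Running total after k=2: 0.0749650.
Correction k=3: B_{6}/6! · (f^{(5)}(49) − f^{(5)}(11)) = 1/30240 · (-1.06160e-09 − (-3.69474e-05)) = 1.22177e-09.
Running total after k=3: 0.0749650.
Correction k=4: B_{8}/8! · (f^{(7)}(49) − f^{(7)}(11)) = −1/1209600 · (-2.47603e-11 − (-1.70996e-05)) = -1.41366e-11.

S_4 ≈ 0.0749650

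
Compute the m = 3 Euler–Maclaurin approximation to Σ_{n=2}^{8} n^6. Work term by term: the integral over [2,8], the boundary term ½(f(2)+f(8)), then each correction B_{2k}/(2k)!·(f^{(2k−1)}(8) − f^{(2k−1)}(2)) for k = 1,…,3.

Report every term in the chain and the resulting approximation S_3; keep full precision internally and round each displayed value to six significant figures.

S_3 ≈ 446963

∫_2^8 x^6 dx evaluates to 299575.
Boundary: ½(f(2) + f(8)) = ½(64.0000 + 262144) = 131104.
Running total after boundary: 430679.
Correction k=1: B_{2}/2! · (f^{(1)}(8) − f^{(1)}(2)) = 1/12 · (196608 − 192.000) = 16368.0.
After k=1: 447047.
Correction k=2: B_{4}/4! · (f^{(3)}(8) − f^{(3)}(2)) = −1/720 · (61440.0 − 960.000) = -84.0000.
After k=2: 446963.
Correction k=3: B_{6}/6! · (f^{(5)}(8) − f^{(5)}(2)) = 1/30240 · (5760.00 − 1440.00) = 0.142857.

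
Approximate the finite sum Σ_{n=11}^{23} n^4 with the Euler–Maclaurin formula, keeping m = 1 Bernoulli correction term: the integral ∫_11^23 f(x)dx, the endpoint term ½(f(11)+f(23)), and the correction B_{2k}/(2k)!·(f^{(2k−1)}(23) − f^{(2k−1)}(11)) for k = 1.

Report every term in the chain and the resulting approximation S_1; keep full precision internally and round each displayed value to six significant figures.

S_1 ≈ 1.40591e+06

Integral: ∫_11^23 x^4 dx = 1.25506e+06.
½[f(11) + f(23)] = ½[14641.0 + 279841] = 147241.
Running total after boundary: 1.40230e+06.
Order-1 term: 1/12 · (48668.0 − 5324.00) = 3612.00.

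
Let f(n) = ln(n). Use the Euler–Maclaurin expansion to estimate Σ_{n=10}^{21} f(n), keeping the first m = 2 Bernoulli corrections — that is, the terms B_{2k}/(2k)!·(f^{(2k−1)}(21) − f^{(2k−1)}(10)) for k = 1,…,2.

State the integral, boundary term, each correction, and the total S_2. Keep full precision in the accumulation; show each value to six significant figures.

S_2 ≈ 32.5783

∫_10^21 ln(x) dx evaluates to 29.9091.
Endpoint term: (f(10) + f(21))/2 = (2.30259 + 3.04452)/2 = 2.67355.
Integral + boundary = 32.5827.
Order-1 term: 1/12 · (0.0476190 − 0.100000) = -0.00436508.
Partial sum through k=1: 32.5783.
Order-2 term: −1/720 · (0.000215959 − 0.00200000) = 2.47783e-06.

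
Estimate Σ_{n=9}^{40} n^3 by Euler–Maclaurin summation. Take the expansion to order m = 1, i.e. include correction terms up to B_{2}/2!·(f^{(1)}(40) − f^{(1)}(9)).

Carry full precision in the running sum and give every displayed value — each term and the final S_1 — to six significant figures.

Integral: ∫_9^40 x^3 dx = 638360.
Endpoint term: (f(9) + f(40))/2 = (729.000 + 64000.0)/2 = 32364.5.
Integral + boundary = 670724.
Correction k=1: B_{2}/2! · (f^{(1)}(40) − f^{(1)}(9)) = 1/12 · (4800.00 − 243.000) = 379.750.

S_1 ≈ 671104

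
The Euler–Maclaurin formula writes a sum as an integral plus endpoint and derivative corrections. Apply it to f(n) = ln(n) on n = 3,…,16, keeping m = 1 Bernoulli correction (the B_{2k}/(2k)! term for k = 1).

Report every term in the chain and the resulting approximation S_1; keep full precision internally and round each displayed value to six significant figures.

S_1 ≈ 29.9786

∫_3^16 ln(x) dx evaluates to 28.0656.
Endpoint term: (f(3) + f(16))/2 = (1.09861 + 2.77259)/2 = 1.93560.
So far: 30.0012.
Order-1 term: 1/12 · (0.0625000 − 0.333333) = -0.0225694.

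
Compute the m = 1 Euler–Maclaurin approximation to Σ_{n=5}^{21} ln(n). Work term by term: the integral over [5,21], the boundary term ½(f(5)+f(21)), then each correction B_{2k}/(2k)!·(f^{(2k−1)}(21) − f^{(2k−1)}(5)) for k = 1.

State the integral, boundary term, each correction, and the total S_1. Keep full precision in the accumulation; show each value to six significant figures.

The integral term ∫_5^21 ln(x) dx = 39.8878.
Boundary: ½(f(5) + f(21)) = ½(1.60944 + 3.04452) = 2.32698.
Integral + boundary = 42.2148.
k=1: B_{2}/(2)! × [f^{(1)}(21) − f^{(1)}(5)] = 1/12 × (0.0476190 − 0.200000) = -0.0126984.

S_1 ≈ 42.2021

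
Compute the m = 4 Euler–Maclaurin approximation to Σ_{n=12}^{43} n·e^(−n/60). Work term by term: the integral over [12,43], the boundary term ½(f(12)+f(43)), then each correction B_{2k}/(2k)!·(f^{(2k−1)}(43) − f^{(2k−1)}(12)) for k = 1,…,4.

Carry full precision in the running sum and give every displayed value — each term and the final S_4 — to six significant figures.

S_4 ≈ 534.114

The integral term ∫_12^43 x·e^(−x/60) dx = 518.744.
Endpoint term: (f(12) + f(43))/2 = (9.82477 + 21.0002)/2 = 15.4125.
So far: 534.157.
k=1: B_{2}/(2)! × [f^{(1)}(43) − f^{(1)}(12)] = 1/12 × (0.138374 − 0.654985) = -0.0430509.
Partial sum through k=1: 534.114.
k=2: B_{4}/(4)! × [f^{(3)}(43) − f^{(3)}(12)] = −1/720 × (0.000309758 − 0.000636791) = 4.54212e-07.
Partial sum through k=2: 534.114.
k=3: B_{6}/(6)! × [f^{(5)}(43) − f^{(5)}(12)] = 1/30240 × (1.61411e-07 − 3.03234e-07) = -4.68991e-12.
Partial sum through k=3: 534.114.
k=4: B_{8}/(8)! × [f^{(7)}(43) − f^{(7)}(12)] = −1/1209600 × (6.57716e-11 − 1.19328e-10) = 4.42762e-17.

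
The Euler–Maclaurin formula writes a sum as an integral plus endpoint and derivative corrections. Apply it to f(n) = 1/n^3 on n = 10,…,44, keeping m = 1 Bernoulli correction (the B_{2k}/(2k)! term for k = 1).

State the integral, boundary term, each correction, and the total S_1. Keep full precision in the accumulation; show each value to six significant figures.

Integral: ∫_10^44 1/x^3 dx = 0.00474174.
½[f(10) + f(44)] = ½[0.00100000 + 1.17393e-05] = 0.000505870.
Integral + boundary = 0.00524761.
Order-1 term: 1/12 · (-8.00406e-07 − (-0.000300000)) = 2.49333e-05.

S_1 ≈ 0.00527254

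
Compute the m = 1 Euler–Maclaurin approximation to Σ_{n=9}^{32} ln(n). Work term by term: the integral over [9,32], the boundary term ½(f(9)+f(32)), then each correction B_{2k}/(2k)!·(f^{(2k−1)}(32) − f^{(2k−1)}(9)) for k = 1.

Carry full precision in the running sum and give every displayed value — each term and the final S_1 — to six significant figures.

S_1 ≈ 70.9534

The integral term ∫_9^32 ln(x) dx = 68.1285.
Endpoint term: (f(9) + f(32))/2 = (2.19722 + 3.46574)/2 = 2.83148.
So far: 70.9600.
Order-1 term: 1/12 · (0.0312500 − 0.111111) = -0.00665509.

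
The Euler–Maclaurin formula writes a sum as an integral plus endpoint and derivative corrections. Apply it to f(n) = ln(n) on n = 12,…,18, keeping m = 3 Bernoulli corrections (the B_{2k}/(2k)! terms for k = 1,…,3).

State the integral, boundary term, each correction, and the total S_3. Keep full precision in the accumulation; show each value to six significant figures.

Integral: ∫_12^18 ln(x) dx = 16.2078.
½[f(12) + f(18)] = ½[2.48491 + 2.89037] = 2.68764.
Running total after boundary: 18.8955.
k=1: B_{2}/(2)! × [f^{(1)}(18) − f^{(1)}(12)] = 1/12 × (0.0555556 − 0.0833333) = -0.00231481.
Partial sum through k=1: 18.8931.
k=2: B_{4}/(4)! × [f^{(3)}(18) − f^{(3)}(12)] = −1/720 × (0.000342936 − 0.00115741) = 1.13121e-06.
Partial sum through k=2: 18.8931.
k=3: B_{6}/(6)! × [f^{(5)}(18) − f^{(5)}(12)] = 1/30240 × (1.27013e-05 − 9.64506e-05) = -2.76949e-09.

S_3 ≈ 18.8931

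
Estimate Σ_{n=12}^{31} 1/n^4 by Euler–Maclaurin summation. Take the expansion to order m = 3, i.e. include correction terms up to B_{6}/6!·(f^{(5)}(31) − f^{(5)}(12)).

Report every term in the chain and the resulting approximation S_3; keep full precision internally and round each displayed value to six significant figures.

The integral term ∫_12^31 1/x^4 dx = 0.000181712.
½[f(12) + f(31)] = ½[4.82253e-05 + 1.08281e-06] = 2.46541e-05.
Integral + boundary = 0.000206366.
k=1: B_{2}/(2)! × [f^{(1)}(31) − f^{(1)}(12)] = 1/12 × (-1.39718e-07 − (-1.60751e-05)) = 1.32795e-06.
Running total after k=1: 0.000207694.
k=2: B_{4}/(4)! × [f^{(3)}(31) − f^{(3)}(12)] = −1/720 × (-4.36164e-09 − (-3.34898e-06)) = -4.64530e-09.
Running total after k=2: 0.000207690.
k=3: B_{6}/(6)! × [f^{(5)}(31) − f^{(5)}(12)] = 1/30240 × (-2.54164e-10 − (-1.30238e-06)) = 4.30598e-11.

S_3 ≈ 0.000207690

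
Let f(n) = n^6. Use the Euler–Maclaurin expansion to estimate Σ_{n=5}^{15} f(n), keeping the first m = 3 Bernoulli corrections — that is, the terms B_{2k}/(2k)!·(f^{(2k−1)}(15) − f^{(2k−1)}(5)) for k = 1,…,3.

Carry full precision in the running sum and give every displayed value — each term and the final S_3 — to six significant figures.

S_3 ≈ 3.04780e+07

The integral term ∫_5^15 x^6 dx = 2.43973e+07.
Endpoint term: (f(5) + f(15))/2 = (15625.0 + 1.13906e+07)/2 = 5.70312e+06.
Running total after boundary: 3.01004e+07.
Correction k=1: B_{2}/2! · (f^{(1)}(15) − f^{(1)}(5)) = 1/12 · (4.55625e+06 − 18750.0) = 378125.
Partial sum through k=1: 3.04786e+07.
Correction k=2: B_{4}/4! · (f^{(3)}(15) − f^{(3)}(5)) = −1/720 · (405000 − 15000.0) = -541.667.
Partial sum through k=2: 3.04780e+07.
Correction k=3: B_{6}/6! · (f^{(5)}(15) − f^{(5)}(5)) = 1/30240 · (10800.0 − 3600.00) = 0.238095.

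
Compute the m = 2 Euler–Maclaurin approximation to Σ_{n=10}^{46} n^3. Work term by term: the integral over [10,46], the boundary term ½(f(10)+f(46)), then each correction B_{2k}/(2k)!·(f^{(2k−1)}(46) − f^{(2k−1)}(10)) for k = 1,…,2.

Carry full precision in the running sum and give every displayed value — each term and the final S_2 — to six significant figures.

S_2 ≈ 1.16654e+06

∫_10^46 x^3 dx evaluates to 1.11686e+06.
½[f(10) + f(46)] = ½[1000.00 + 97336.0] = 49168.0.
Running total after boundary: 1.16603e+06.
Correction k=1: B_{2}/2! · (f^{(1)}(46) − f^{(1)}(10)) = 1/12 · (6348.00 − 300.000) = 504.000.
Running total after k=1: 1.16654e+06.
Correction k=2: B_{4}/4! · (f^{(3)}(46) − f^{(3)}(10)) = −1/720 · (6.00000 − 6.00000) = 0.00000.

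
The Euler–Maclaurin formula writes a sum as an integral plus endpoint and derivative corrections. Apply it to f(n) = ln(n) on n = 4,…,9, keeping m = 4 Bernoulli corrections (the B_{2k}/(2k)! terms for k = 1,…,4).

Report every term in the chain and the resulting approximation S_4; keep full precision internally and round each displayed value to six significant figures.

S_4 ≈ 11.0101

The integral term ∫_4^9 ln(x) dx = 9.22984.
Endpoint term: (f(4) + f(9))/2 = (1.38629 + 2.19722)/2 = 1.79176.
So far: 11.0216.
Order-1 term: 1/12 · (0.111111 − 0.250000) = -0.0115741.
After k=1: 11.0100.
Order-2 term: −1/720 · (0.00274348 − 0.0312500) = 3.95924e-05.
After k=2: 11.0101.
Order-3 term: 1/30240 · (0.000406442 − 0.0234375) = -7.61609e-07.
After k=3: 11.0101.
Order-4 term: −1/1209600 · (0.000150534 − 0.0439453) = 3.62060e-08.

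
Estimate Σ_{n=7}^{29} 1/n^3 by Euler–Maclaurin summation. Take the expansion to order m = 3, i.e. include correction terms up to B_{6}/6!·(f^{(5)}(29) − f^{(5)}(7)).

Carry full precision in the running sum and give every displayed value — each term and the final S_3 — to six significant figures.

S_3 ≈ 0.0111909

∫_7^29 1/x^3 dx evaluates to 0.00960955.
½[f(7) + f(29)] = ½[0.00291545 + 4.10021e-05] = 0.00147823.
Integral + boundary = 0.0110878.
Correction k=1: B_{2}/2! · (f^{(1)}(29) − f^{(1)}(7)) = 1/12 · (-4.24160e-06 − (-0.00124948)) = 0.000103770.
Running total after k=1: 0.0111915.
Correction k=2: B_{4}/4! · (f^{(3)}(29) − f^{(3)}(7)) = −1/720 · (-1.00870e-07 − (-0.000509992)) = -7.08182e-07.
Running total after k=2: 0.0111908.
Correction k=3: B_{6}/6! · (f^{(5)}(29) − f^{(5)}(7)) = 1/30240 · (-5.03752e-09 − (-0.000437136)) = 1.44554e-08.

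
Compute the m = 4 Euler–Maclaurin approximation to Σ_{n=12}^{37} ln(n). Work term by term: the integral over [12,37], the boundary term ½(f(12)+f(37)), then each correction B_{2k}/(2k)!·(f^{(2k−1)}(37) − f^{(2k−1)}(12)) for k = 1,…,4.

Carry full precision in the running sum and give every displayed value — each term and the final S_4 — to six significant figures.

The integral term ∫_12^37 ln(x) dx = 78.7851.
Boundary: ½(f(12) + f(37)) = ½(2.48491 + 3.61092) = 3.04791.
Integral + boundary = 81.8330.
k=1: B_{2}/(2)! × [f^{(1)}(37) − f^{(1)}(12)] = 1/12 × (0.0270270 − 0.0833333) = -0.00469219.
After k=1: 81.8283.
k=2: B_{4}/(4)! × [f^{(3)}(37) − f^{(3)}(12)] = −1/720 × (3.94843e-05 − 0.00115741) = 1.55267e-06.
After k=2: 81.8283.
k=3: B_{6}/(6)! × [f^{(5)}(37) − f^{(5)}(12)] = 1/30240 × (3.46101e-07 − 9.64506e-05) = -3.17806e-09.
After k=3: 81.8283.
k=4: B_{8}/(8)! × [f^{(7)}(37) − f^{(7)}(12)] = −1/1209600 × (7.58439e-09 − 2.00939e-05) = 1.66057e-11.

S_4 ≈ 81.8283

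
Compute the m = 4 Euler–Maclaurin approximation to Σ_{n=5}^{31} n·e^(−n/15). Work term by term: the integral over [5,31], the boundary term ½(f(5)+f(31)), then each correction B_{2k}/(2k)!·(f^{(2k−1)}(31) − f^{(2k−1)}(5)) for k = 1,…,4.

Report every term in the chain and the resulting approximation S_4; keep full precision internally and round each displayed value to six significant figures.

S_4 ≈ 131.303

The integral term ∫_5^31 x·e^(−x/15) dx = 127.600.
Boundary: ½(f(5) + f(31)) = ½(3.58266 + 3.92482) = 3.75374.
Integral + boundary = 131.354.
Order-1 term: 1/12 · (-0.135048 − 0.477688) = -0.0510613.
Partial sum through k=1: 131.303.
Order-2 term: −1/720 · (0.000525185 − 0.00849222) = 1.10653e-05.
Partial sum through k=2: 131.303.
Order-3 term: 1/30240 · (7.33592e-06 − 6.60506e-05) = -1.94162e-09.
Partial sum through k=3: 131.303.
Order-4 term: −1/1209600 · (5.48341e-08 − 4.19369e-07) = 3.01368e-13.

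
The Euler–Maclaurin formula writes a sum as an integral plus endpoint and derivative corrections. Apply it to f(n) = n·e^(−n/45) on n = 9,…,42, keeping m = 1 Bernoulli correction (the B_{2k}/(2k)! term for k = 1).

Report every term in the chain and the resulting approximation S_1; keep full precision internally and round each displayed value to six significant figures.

S_1 ≈ 461.868

∫_9^42 x·e^(−x/45) dx evaluates to 449.978.
Endpoint term: (f(9) + f(42))/2 = (7.36858 + 16.5161)/2 = 11.9423.
Integral + boundary = 461.921.
k=1: B_{2}/(2)! × [f^{(1)}(42) − f^{(1)}(9)] = 1/12 × (0.0262160 − 0.654985) = -0.0523974.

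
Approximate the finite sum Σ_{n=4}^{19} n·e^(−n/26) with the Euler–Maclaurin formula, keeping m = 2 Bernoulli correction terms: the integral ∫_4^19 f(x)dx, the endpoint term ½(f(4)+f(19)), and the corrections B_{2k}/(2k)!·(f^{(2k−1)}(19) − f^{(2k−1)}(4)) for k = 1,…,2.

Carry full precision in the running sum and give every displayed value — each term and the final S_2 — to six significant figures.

S_2 ≈ 111.615

Integral: ∫_4^19 x·e^(−x/26) dx = 105.375.
½[f(4) + f(19)] = ½[3.42962 + 9.14923] = 6.28942.
So far: 111.665.
Correction k=1: B_{2}/2! · (f^{(1)}(19) − f^{(1)}(4)) = 1/12 · (0.129645 − 0.725496) = -0.0496542.
Running total after k=1: 111.615.
Correction k=2: B_{4}/4! · (f^{(3)}(19) − f^{(3)}(4)) = −1/720 · (0.00161645 − 0.00360992) = 2.76870e-06.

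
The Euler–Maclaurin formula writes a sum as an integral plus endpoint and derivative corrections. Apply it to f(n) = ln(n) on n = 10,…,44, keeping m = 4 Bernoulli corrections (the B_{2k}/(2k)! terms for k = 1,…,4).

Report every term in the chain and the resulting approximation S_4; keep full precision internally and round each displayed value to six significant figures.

The integral term ∫_10^44 ln(x) dx = 109.478.
Endpoint term: (f(10) + f(44))/2 = (2.30259 + 3.78419)/2 = 3.04339.
Integral + boundary = 112.522.
Order-1 term: 1/12 · (0.0227273 − 0.100000) = -0.00643939.
Partial sum through k=1: 112.515.
Order-2 term: −1/720 · (2.34786e-05 − 0.00200000) = 2.74517e-06.
Partial sum through k=2: 112.515.
Order-3 term: 1/30240 · (1.45528e-07 − 0.000240000) = -7.93170e-09.
Partial sum through k=3: 112.515.
Order-4 term: −1/1209600 · (2.25509e-09 − 7.20000e-05) = 5.95219e-11.

S_4 ≈ 112.515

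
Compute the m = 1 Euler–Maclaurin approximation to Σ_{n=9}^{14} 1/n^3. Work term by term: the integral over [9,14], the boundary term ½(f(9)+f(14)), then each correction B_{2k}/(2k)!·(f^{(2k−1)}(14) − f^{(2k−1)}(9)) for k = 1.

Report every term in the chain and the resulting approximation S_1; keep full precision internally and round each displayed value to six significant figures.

Integral: ∫_9^14 1/x^3 dx = 0.00362182.
Endpoint term: (f(9) + f(14))/2 = (0.00137174 + 0.000364431)/2 = 0.000868087.
Running total after boundary: 0.00448991.
Correction k=1: B_{2}/2! · (f^{(1)}(14) − f^{(1)}(9)) = 1/12 · (-7.80925e-05 − (-0.000457247)) = 3.15962e-05.

S_1 ≈ 0.00452150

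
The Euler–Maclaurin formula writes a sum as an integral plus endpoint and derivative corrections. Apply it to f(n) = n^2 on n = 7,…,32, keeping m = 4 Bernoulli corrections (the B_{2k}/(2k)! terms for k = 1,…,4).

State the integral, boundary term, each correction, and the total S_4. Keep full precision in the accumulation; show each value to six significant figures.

∫_7^32 x^2 dx evaluates to 10808.3.
Boundary: ½(f(7) + f(32)) = ½(49.0000 + 1024.00) = 536.500.
Integral + boundary = 11344.8.
k=1: B_{2}/(2)! × [f^{(1)}(32) − f^{(1)}(7)] = 1/12 × (64.0000 − 14.0000) = 4.16667.
After k=1: 11349.0.
k=2: B_{4}/(4)! × [f^{(3)}(32) − f^{(3)}(7)] = −1/720 × (0.00000 − 0.00000) = 0.00000.
After k=2: 11349.0.
k=3: B_{6}/(6)! × [f^{(5)}(32) − f^{(5)}(7)] = 1/30240 × (0.00000 − 0.00000) = 0.00000.
After k=3: 11349.0.
k=4: B_{8}/(8)! × [f^{(7)}(32) − f^{(7)}(7)] = −1/1209600 × (0.00000 − 0.00000) = 0.00000.

S_4 ≈ 11349.0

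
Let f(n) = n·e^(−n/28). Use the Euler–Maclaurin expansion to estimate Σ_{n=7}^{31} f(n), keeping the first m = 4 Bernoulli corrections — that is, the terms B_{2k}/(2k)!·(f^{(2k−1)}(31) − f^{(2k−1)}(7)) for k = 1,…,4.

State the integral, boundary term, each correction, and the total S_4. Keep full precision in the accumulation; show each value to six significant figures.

The integral term ∫_7^31 x·e^(−x/28) dx = 217.236.
Endpoint term: (f(7) + f(31))/2 = (5.45161 + 10.2456)/2 = 7.84858.
Running total after boundary: 225.084.
Order-1 term: 1/12 · (-0.0354109 − 0.584101) = -0.0516260.
After k=1: 225.033.
Order-2 term: −1/720 · (0.000797950 − 0.00273176) = 2.68585e-06.
After k=2: 225.033.
Order-3 term: 1/30240 · (2.09320e-06 − 6.01849e-06) = -1.29805e-10.
After k=3: 225.033.
Order-4 term: −1/1209600 · (4.04158e-09 − 1.09089e-08) = 5.67736e-15.

S_4 ≈ 225.033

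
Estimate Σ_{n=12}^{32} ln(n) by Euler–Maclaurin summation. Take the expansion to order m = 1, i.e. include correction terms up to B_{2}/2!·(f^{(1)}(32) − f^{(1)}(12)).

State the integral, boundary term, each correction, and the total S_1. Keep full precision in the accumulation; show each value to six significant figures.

S_1 ≈ 64.0557

Integral: ∫_12^32 ln(x) dx = 61.0847.
Endpoint term: (f(12) + f(32))/2 = (2.48491 + 3.46574)/2 = 2.97532.
Running total after boundary: 64.0600.
k=1: B_{2}/(2)! × [f^{(1)}(32) − f^{(1)}(12)] = 1/12 × (0.0312500 − 0.0833333) = -0.00434028.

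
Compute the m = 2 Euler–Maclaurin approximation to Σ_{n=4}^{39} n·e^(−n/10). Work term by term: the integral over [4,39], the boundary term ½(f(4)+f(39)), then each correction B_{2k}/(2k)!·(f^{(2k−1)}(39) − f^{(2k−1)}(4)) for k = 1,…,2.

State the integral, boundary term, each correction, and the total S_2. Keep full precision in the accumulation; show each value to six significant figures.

Integral: ∫_4^39 x·e^(−x/10) dx = 83.9263.
½[f(4) + f(39)] = ½[2.68128 + 0.789435] = 1.73536.
Running total after boundary: 85.6616.
k=1: B_{2}/(2)! × [f^{(1)}(39) − f^{(1)}(4)] = 1/12 × (-0.0587015 − 0.402192) = -0.0384078.
After k=1: 85.6232.
k=2: B_{4}/(4)! × [f^{(3)}(39) − f^{(3)}(4)] = −1/720 × (-0.000182177 − 0.0174283) = 2.44590e-05.

S_2 ≈ 85.6232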